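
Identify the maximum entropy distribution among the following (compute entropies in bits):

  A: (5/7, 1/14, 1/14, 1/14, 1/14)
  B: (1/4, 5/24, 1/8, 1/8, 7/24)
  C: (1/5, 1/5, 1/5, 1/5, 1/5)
C

For a discrete distribution over n outcomes, entropy is maximized by the uniform distribution.

Computing entropies:
H(A) = 1.4345 bits
H(B) = 2.2399 bits
H(C) = 2.3219 bits

The uniform distribution (where all probabilities equal 1/5) achieves the maximum entropy of log_2(5) = 2.3219 bits.

Distribution C has the highest entropy.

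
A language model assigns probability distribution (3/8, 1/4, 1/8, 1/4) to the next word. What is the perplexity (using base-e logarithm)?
3.7467

Perplexity is e^H (or exp(H) for natural log).

First, H = -Σ p log p = 1.3209 nats
Perplexity = e^1.3209 = 3.7467

Interpretation: The model's uncertainty is equivalent to choosing uniformly among 3.7 options.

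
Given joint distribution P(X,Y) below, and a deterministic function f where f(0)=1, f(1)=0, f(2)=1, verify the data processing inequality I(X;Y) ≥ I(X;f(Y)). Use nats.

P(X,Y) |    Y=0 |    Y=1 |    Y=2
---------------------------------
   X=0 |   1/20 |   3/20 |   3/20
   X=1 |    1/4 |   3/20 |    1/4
I(X;Y) = 0.0397, I(X;f(Y)) = 0.0207, inequality holds: 0.0397 ≥ 0.0207

Data Processing Inequality: For any Markov chain X → Y → Z, we have I(X;Y) ≥ I(X;Z).

Here Z = f(Y) is a deterministic function of Y, forming X → Y → Z.

Original I(X;Y) = 0.0397 nats

After applying f:
P(X,Z) where Z=f(Y):
- P(X,Z=0) = P(X,Y=1)
- P(X,Z=1) = P(X,Y=0) + P(X,Y=2)

I(X;Z) = I(X;f(Y)) = 0.0207 nats

Verification: 0.0397 ≥ 0.0207 ✓

Information cannot be created by processing; the function f can only lose information about X.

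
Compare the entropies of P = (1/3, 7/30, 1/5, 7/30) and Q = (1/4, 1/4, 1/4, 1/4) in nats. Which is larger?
Q

Computing entropies in nats:
H(P) = 1.3672
H(Q) = 1.3863

Distribution Q has higher entropy.

Intuition: The distribution closer to uniform (more spread out) has higher entropy.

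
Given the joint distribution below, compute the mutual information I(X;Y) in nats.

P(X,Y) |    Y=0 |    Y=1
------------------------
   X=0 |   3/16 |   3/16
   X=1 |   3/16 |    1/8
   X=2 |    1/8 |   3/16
0.0126 nats

Mutual information: I(X;Y) = H(X) + H(Y) - H(X,Y)

Marginals:
P(X) = (3/8, 5/16, 5/16), H(X) = 1.0948 nats
P(Y) = (1/2, 1/2), H(Y) = 0.6931 nats

Joint entropy: H(X,Y) = 1.7753 nats

I(X;Y) = 1.0948 + 0.6931 - 1.7753 = 0.0126 nats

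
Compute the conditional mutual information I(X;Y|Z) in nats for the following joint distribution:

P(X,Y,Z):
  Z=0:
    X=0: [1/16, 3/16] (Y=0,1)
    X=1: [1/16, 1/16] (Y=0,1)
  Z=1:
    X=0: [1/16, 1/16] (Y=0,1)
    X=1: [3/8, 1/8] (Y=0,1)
0.0254 nats

Conditional mutual information: I(X;Y|Z) = H(X|Z) + H(Y|Z) - H(X,Y|Z)

H(Z) = 0.6616
H(X,Z) = 1.2130 → H(X|Z) = 0.5514
H(Y,Z) = 1.2820 → H(Y|Z) = 0.6205
H(X,Y,Z) = 1.8080 → H(X,Y|Z) = 1.1465

I(X;Y|Z) = 0.5514 + 0.6205 - 1.1465 = 0.0254 nats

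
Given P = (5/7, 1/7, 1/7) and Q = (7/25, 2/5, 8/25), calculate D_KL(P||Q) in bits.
0.5866 bits

KL divergence: D_KL(P||Q) = Σ p(x) log(p(x)/q(x))

Computing term by term:
  x=0: 5/7 × log_2[(5/7)/(7/25)] = 5/7 × 1.3511 = 0.9651
  x=1: 1/7 × log_2[(1/7)/(2/5)] = 1/7 × -1.4854 = -0.2122
  x=2: 1/7 × log_2[(1/7)/(8/25)] = 1/7 × -1.1635 = -0.1662

D_KL(P||Q) = 0.5866 bits

Note: KL divergence is always non-negative and equals 0 iff P = Q.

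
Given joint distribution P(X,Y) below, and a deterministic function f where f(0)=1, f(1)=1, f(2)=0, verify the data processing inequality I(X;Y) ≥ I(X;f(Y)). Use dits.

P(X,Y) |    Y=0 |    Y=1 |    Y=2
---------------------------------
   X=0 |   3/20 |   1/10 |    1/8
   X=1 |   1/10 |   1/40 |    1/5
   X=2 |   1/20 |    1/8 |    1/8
I(X;Y) = 0.0315, I(X;f(Y)) = 0.0127, inequality holds: 0.0315 ≥ 0.0127

Data Processing Inequality: For any Markov chain X → Y → Z, we have I(X;Y) ≥ I(X;Z).

Here Z = f(Y) is a deterministic function of Y, forming X → Y → Z.

Original I(X;Y) = 0.0315 dits

After applying f:
P(X,Z) where Z=f(Y):
- P(X,Z=0) = P(X,Y=2)
- P(X,Z=1) = P(X,Y=0) + P(X,Y=1)

I(X;Z) = I(X;f(Y)) = 0.0127 dits

Verification: 0.0315 ≥ 0.0127 ✓

Information cannot be created by processing; the function f can only lose information about X.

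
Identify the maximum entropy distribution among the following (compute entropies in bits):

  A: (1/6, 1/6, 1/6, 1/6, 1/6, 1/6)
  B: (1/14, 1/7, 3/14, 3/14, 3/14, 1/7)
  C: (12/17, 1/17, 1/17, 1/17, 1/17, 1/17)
A

For a discrete distribution over n outcomes, entropy is maximized by the uniform distribution.

Computing entropies:
H(A) = 2.5850 bits
H(B) = 2.5027 bits
H(C) = 1.5569 bits

The uniform distribution (where all probabilities equal 1/6) achieves the maximum entropy of log_2(6) = 2.5850 bits.

Distribution A has the highest entropy.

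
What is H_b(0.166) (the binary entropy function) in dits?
0.1952 dits

The binary entropy function is:
H(p) = -p log(p) - (1-p) log(1-p)

H(0.166) = -0.166 × log_10(0.166) - 0.834 × log_10(0.834)
H(0.166) = 0.1952 dits

Note: Binary entropy is maximized at p=0.5 (H=1 bit) and minimized at p=0 or p=1 (H=0).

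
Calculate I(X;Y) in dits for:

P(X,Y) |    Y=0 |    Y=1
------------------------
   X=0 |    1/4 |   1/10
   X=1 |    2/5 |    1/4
0.0022 dits

Mutual information: I(X;Y) = H(X) + H(Y) - H(X,Y)

Marginals:
P(X) = (7/20, 13/20), H(X) = 0.2812 dits
P(Y) = (13/20, 7/20), H(Y) = 0.2812 dits

Joint entropy: H(X,Y) = 0.5602 dits

I(X;Y) = 0.2812 + 0.2812 - 0.5602 = 0.0022 dits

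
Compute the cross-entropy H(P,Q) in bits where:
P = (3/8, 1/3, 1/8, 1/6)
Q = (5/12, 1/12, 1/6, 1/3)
2.2559 bits

Cross-entropy: H(P,Q) = -Σ p(x) log q(x)

Alternatively: H(P,Q) = H(P) + D_KL(P||Q)
H(P) = 1.8648 bits
D_KL(P||Q) = 0.3911 bits

H(P,Q) = 1.8648 + 0.3911 = 2.2559 bits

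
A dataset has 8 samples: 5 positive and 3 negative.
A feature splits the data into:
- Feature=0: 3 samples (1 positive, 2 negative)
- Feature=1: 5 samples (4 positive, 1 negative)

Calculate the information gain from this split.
0.1589 bits

Information Gain = H(Y) - H(Y|Feature)

Before split:
P(positive) = 5/8 = 0.6250
H(Y) = 0.9544 bits

After split:
Feature=0: H = 0.9183 bits (weight = 3/8)
Feature=1: H = 0.7219 bits (weight = 5/8)
H(Y|Feature) = (3/8)×0.9183 + (5/8)×0.7219 = 0.7956 bits

Information Gain = 0.9544 - 0.7956 = 0.1589 bits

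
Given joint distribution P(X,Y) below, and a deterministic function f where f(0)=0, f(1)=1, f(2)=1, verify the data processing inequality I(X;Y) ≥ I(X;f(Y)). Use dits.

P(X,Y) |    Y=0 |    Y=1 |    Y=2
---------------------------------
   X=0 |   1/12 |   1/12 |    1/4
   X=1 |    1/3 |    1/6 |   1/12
I(X;Y) = 0.0539, I(X;f(Y)) = 0.0314, inequality holds: 0.0539 ≥ 0.0314

Data Processing Inequality: For any Markov chain X → Y → Z, we have I(X;Y) ≥ I(X;Z).

Here Z = f(Y) is a deterministic function of Y, forming X → Y → Z.

Original I(X;Y) = 0.0539 dits

After applying f:
P(X,Z) where Z=f(Y):
- P(X,Z=0) = P(X,Y=0)
- P(X,Z=1) = P(X,Y=1) + P(X,Y=2)

I(X;Z) = I(X;f(Y)) = 0.0314 dits

Verification: 0.0539 ≥ 0.0314 ✓

Information cannot be created by processing; the function f can only lose information about X.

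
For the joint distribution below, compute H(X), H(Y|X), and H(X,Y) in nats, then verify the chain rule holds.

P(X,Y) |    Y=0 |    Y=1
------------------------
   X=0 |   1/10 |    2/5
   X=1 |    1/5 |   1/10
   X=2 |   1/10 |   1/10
H(X,Y) = 1.6094, H(X) = 1.0297, H(Y|X) = 0.5798 (all in nats)

Chain rule: H(X,Y) = H(X) + H(Y|X)

Left side — joint entropy directly:
H(X,Y) = -Σ p(x,y) log p(x,y) = 1.6094 nats

Right side — compute H(Y|X) from the conditional distributions:
P(X) = (1/2, 3/10, 1/5), so H(X) = 1.0297 nats
H(Y|X) = Σ_x P(X=x) · H(Y|X=x):
  P(Y|X=0) = (1/5, 4/5), H(Y|X=0) = 0.5004, weight P(X=0) = 1/2
  P(Y|X=1) = (2/3, 1/3), H(Y|X=1) = 0.6365, weight P(X=1) = 3/10
  P(Y|X=2) = (1/2, 1/2), H(Y|X=2) = 0.6931, weight P(X=2) = 1/5
H(Y|X) = 0.5798 nats

H(X) + H(Y|X) = 1.0297 + 0.5798 = 1.6094 nats

Both sides equal 1.6094 nats. ✓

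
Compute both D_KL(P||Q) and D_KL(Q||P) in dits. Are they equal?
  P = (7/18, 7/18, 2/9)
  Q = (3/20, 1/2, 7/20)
D_KL(P||Q) = 0.0746, D_KL(Q||P) = 0.0616

KL divergence is not symmetric: D_KL(P||Q) ≠ D_KL(Q||P) in general.

D_KL(P||Q) = 0.0746 dits
D_KL(Q||P) = 0.0616 dits

No, they are not equal!

This asymmetry is why KL divergence is not a true distance metric.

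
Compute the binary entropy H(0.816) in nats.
0.4774 nats

The binary entropy function is:
H(p) = -p log(p) - (1-p) log(1-p)

H(0.816) = -0.816 × log_e(0.816) - 0.184 × log_e(0.184)
H(0.816) = 0.4774 nats

Note: Binary entropy is maximized at p=0.5 (H=1 bit) and minimized at p=0 or p=1 (H=0).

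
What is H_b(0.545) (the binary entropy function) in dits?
0.2993 dits

The binary entropy function is:
H(p) = -p log(p) - (1-p) log(1-p)

H(0.545) = -0.545 × log_10(0.545) - 0.455 × log_10(0.455)
H(0.545) = 0.2993 dits

Note: Binary entropy is maximized at p=0.5 (H=1 bit) and minimized at p=0 or p=1 (H=0).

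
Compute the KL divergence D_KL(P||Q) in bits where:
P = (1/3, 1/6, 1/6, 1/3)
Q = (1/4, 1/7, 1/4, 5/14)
0.0447 bits

KL divergence: D_KL(P||Q) = Σ p(x) log(p(x)/q(x))

Computing term by term:
  x=0: 1/3 × log_2[(1/3)/(1/4)] = 1/3 × 0.4150 = 0.1383
  x=1: 1/6 × log_2[(1/6)/(1/7)] = 1/6 × 0.2224 = 0.0371
  x=2: 1/6 × log_2[(1/6)/(1/4)] = 1/6 × -0.5850 = -0.0975
  x=3: 1/3 × log_2[(1/3)/(5/14)] = 1/3 × -0.0995 = -0.0332

D_KL(P||Q) = 0.0447 bits

Note: KL divergence is always non-negative and equals 0 iff P = Q.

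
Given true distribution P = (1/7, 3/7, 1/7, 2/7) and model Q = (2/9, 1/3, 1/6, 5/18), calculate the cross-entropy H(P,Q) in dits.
0.5679 dits

Cross-entropy: H(P,Q) = -Σ p(x) log q(x)

Alternatively: H(P,Q) = H(P) + D_KL(P||Q)
H(P) = 0.5546 dits
D_KL(P||Q) = 0.0133 dits

H(P,Q) = 0.5546 + 0.0133 = 0.5679 dits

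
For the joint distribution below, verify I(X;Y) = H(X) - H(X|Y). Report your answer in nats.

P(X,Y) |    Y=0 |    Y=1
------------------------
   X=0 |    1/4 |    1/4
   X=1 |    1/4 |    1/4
I(X;Y) = 0.0000 nats

Mutual information has multiple equivalent forms:
- I(X;Y) = H(X) - H(X|Y)
- I(X;Y) = H(Y) - H(Y|X)
- I(X;Y) = H(X) + H(Y) - H(X,Y)

Computing all quantities:
H(X) = 0.6931, H(Y) = 0.6931, H(X,Y) = 1.3863
H(X|Y) = 0.6931, H(Y|X) = 0.6931

Verification:
H(X) - H(X|Y) = 0.6931 - 0.6931 = 0.0000
H(Y) - H(Y|X) = 0.6931 - 0.6931 = 0.0000
H(X) + H(Y) - H(X,Y) = 0.6931 + 0.6931 - 1.3863 = 0.0000

All forms give I(X;Y) = 0.0000 nats. ✓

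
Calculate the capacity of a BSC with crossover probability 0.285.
0.1378 bits

For a binary symmetric channel (BSC) with error probability p:
Capacity C = 1 - H(p) bits per symbol

where H(p) = -p log₂(p) - (1-p) log₂(1-p) is the binary entropy function.

H(0.285) = 0.8622 bits
C = 1 - 0.8622 = 0.1378 bits per symbol

This means we can reliably transmit up to 0.1378 bits of information per channel use.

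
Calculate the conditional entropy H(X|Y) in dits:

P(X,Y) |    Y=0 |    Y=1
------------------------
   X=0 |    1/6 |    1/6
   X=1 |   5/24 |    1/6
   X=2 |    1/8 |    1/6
0.4725 dits

Using the chain rule: H(X|Y) = H(X,Y) - H(Y)

First, compute H(X,Y) = 0.7736 dits

Marginal P(Y) = (1/2, 1/2)
H(Y) = 0.3010 dits

H(X|Y) = H(X,Y) - H(Y) = 0.7736 - 0.3010 = 0.4725 dits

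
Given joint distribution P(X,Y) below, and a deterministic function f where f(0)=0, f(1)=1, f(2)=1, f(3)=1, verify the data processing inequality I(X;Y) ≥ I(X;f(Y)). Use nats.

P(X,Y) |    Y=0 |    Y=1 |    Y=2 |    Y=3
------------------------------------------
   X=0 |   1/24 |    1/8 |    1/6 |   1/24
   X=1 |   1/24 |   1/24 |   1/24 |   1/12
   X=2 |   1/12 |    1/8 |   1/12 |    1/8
I(X;Y) = 0.0616, I(X;f(Y)) = 0.0070, inequality holds: 0.0616 ≥ 0.0070

Data Processing Inequality: For any Markov chain X → Y → Z, we have I(X;Y) ≥ I(X;Z).

Here Z = f(Y) is a deterministic function of Y, forming X → Y → Z.

Original I(X;Y) = 0.0616 nats

After applying f:
P(X,Z) where Z=f(Y):
- P(X,Z=0) = P(X,Y=0)
- P(X,Z=1) = P(X,Y=1) + P(X,Y=2) + P(X,Y=3)

I(X;Z) = I(X;f(Y)) = 0.0070 nats

Verification: 0.0616 ≥ 0.0070 ✓

Information cannot be created by processing; the function f can only lose information about X.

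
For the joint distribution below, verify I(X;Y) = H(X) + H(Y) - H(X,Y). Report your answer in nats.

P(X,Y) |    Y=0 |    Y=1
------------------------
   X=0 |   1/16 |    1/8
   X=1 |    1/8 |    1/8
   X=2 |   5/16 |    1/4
I(X;Y) = 0.0141 nats

Mutual information has multiple equivalent forms:
- I(X;Y) = H(X) - H(X|Y)
- I(X;Y) = H(Y) - H(Y|X)
- I(X;Y) = H(X) + H(Y) - H(X,Y)

Computing all quantities:
H(X) = 0.9841, H(Y) = 0.6931, H(X,Y) = 1.6631
H(X|Y) = 0.9700, H(Y|X) = 0.6790

Verification:
H(X) - H(X|Y) = 0.9841 - 0.9700 = 0.0141
H(Y) - H(Y|X) = 0.6931 - 0.6790 = 0.0141
H(X) + H(Y) - H(X,Y) = 0.9841 + 0.6931 - 1.6631 = 0.0141

All forms give I(X;Y) = 0.0141 nats. ✓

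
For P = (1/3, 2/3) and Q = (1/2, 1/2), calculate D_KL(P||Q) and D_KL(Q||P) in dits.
D_KL(P||Q) = 0.0246, D_KL(Q||P) = 0.0256

KL divergence is not symmetric: D_KL(P||Q) ≠ D_KL(Q||P) in general.

D_KL(P||Q) = 0.0246 dits
D_KL(Q||P) = 0.0256 dits

No, they are not equal!

This asymmetry is why KL divergence is not a true distance metric.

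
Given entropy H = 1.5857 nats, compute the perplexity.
4.8827

Perplexity is e^H (or exp(H) for natural log).

H = 1.5857 nats
Perplexity = e^1.5857 = 4.8827

Interpretation: The model's uncertainty is equivalent to choosing uniformly among 4.9 options.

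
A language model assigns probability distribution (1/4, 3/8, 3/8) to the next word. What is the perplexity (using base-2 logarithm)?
2.9512

Perplexity is 2^H (or exp(H) for natural log).

First, H = -Σ p log p = 1.5613 bits
Perplexity = 2^1.5613 = 2.9512

Interpretation: The model's uncertainty is equivalent to choosing uniformly among 3.0 options.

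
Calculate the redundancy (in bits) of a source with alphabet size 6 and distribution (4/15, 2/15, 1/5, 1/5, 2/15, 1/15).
0.1121 bits

Redundancy measures how far a source is from maximum entropy:
R = H_max - H(X)

Maximum entropy for 6 symbols: H_max = log_2(6) = 2.5850 bits
Actual entropy: H(X) = 2.4729 bits
Redundancy: R = 2.5850 - 2.4729 = 0.1121 bits

This redundancy represents potential for compression: the source could be compressed by 0.1121 bits per symbol.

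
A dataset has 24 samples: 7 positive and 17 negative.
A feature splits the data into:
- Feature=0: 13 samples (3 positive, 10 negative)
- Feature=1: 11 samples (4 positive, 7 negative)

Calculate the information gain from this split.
0.0153 bits

Information Gain = H(Y) - H(Y|Feature)

Before split:
P(positive) = 7/24 = 0.2917
H(Y) = 0.8709 bits

After split:
Feature=0: H = 0.7793 bits (weight = 13/24)
Feature=1: H = 0.9457 bits (weight = 11/24)
H(Y|Feature) = (13/24)×0.7793 + (11/24)×0.9457 = 0.8556 bits

Information Gain = 0.8709 - 0.8556 = 0.0153 bits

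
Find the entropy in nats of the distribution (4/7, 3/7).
0.6829 nats

Shannon entropy is H(X) = -Σ p(x) log p(x).

For P = (4/7, 3/7):
H = -4/7 × log_e(4/7) -3/7 × log_e(3/7)
H = 0.6829 nats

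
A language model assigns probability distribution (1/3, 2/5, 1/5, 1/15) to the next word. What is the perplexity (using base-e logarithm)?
3.4389

Perplexity is e^H (or exp(H) for natural log).

First, H = -Σ p log p = 1.2351 nats
Perplexity = e^1.2351 = 3.4389

Interpretation: The model's uncertainty is equivalent to choosing uniformly among 3.4 options.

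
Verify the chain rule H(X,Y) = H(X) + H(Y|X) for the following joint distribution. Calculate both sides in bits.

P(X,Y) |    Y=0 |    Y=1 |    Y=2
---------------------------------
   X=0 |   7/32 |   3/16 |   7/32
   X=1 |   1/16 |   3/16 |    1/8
H(X,Y) = 2.4899, H(X) = 0.9544, H(Y|X) = 1.5355 (all in bits)

Chain rule: H(X,Y) = H(X) + H(Y|X)

Left side — joint entropy directly:
H(X,Y) = -Σ p(x,y) log p(x,y) = 2.4899 bits

Right side — compute H(Y|X) from the conditional distributions:
P(X) = (5/8, 3/8), so H(X) = 0.9544 bits
H(Y|X) = Σ_x P(X=x) · H(Y|X=x):
  P(Y|X=0) = (7/20, 3/10, 7/20), H(Y|X=0) = 1.5813, weight P(X=0) = 5/8
  P(Y|X=1) = (1/6, 1/2, 1/3), H(Y|X=1) = 1.4591, weight P(X=1) = 3/8
H(Y|X) = 1.5355 bits

H(X) + H(Y|X) = 0.9544 + 1.5355 = 2.4899 bits

Both sides equal 2.4899 bits. ✓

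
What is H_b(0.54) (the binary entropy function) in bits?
0.9954 bits

The binary entropy function is:
H(p) = -p log(p) - (1-p) log(1-p)

H(0.54) = -0.54 × log_2(0.54) - 0.46 × log_2(0.46)
H(0.54) = 0.9954 bits

Note: Binary entropy is maximized at p=0.5 (H=1 bit) and minimized at p=0 or p=1 (H=0).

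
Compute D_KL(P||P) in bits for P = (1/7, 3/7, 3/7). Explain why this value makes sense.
0.0000 bits

KL divergence satisfies the Gibbs inequality: D_KL(P||Q) ≥ 0 for all distributions P, Q.

D_KL(P||Q) = Σ p(x) log(p(x)/q(x))
Each term is p(x) × log_2(p(x)/p(x)) = p(x) × log_2(1) = 0, so the sum is 0.
D_KL(P||Q) = 0.0000 bits

When P = Q, the KL divergence is exactly 0, as there is no 'divergence' between identical distributions.

This non-negativity is a fundamental property: relative entropy cannot be negative because it measures how different Q is from P.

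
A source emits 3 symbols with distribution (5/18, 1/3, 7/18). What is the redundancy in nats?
0.0093 nats

Redundancy measures how far a source is from maximum entropy:
R = H_max - H(X)

Maximum entropy for 3 symbols: H_max = log_e(3) = 1.0986 nats
Actual entropy: H(X) = 1.0893 nats
Redundancy: R = 1.0986 - 1.0893 = 0.0093 nats

This redundancy represents potential for compression: the source could be compressed by 0.0093 nats per symbol.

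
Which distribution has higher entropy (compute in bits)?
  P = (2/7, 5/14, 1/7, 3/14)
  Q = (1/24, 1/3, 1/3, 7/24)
P

Computing entropies in bits:
H(P) = 1.9242
H(Q) = 1.7662

Distribution P has higher entropy.

Intuition: The distribution closer to uniform (more spread out) has higher entropy.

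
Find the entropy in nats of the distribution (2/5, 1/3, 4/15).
1.0852 nats

Shannon entropy is H(X) = -Σ p(x) log p(x).

For P = (2/5, 1/3, 4/15):
H = -2/5 × log_e(2/5) -1/3 × log_e(1/3) -4/15 × log_e(4/15)
H = 1.0852 nats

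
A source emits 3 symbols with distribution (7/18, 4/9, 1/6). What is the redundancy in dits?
0.0314 dits

Redundancy measures how far a source is from maximum entropy:
R = H_max - H(X)

Maximum entropy for 3 symbols: H_max = log_10(3) = 0.4771 dits
Actual entropy: H(X) = 0.4457 dits
Redundancy: R = 0.4771 - 0.4457 = 0.0314 dits

This redundancy represents potential for compression: the source could be compressed by 0.0314 dits per symbol.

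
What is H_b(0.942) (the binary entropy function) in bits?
0.3195 bits

The binary entropy function is:
H(p) = -p log(p) - (1-p) log(1-p)

H(0.942) = -0.942 × log_2(0.942) - 0.058 × log_2(0.058)
H(0.942) = 0.3195 bits

Note: Binary entropy is maximized at p=0.5 (H=1 bit) and minimized at p=0 or p=1 (H=0).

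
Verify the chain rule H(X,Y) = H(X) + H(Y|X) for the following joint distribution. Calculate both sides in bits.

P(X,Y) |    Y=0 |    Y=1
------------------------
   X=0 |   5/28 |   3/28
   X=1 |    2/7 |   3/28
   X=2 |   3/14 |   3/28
H(X,Y) = 2.4722, H(X) = 1.5722, H(Y|X) = 0.9000 (all in bits)

Chain rule: H(X,Y) = H(X) + H(Y|X)

Left side — joint entropy directly:
H(X,Y) = -Σ p(x,y) log p(x,y) = 2.4722 bits

Right side — compute H(Y|X) from the conditional distributions:
P(X) = (2/7, 11/28, 9/28), so H(X) = 1.5722 bits
H(Y|X) = Σ_x P(X=x) · H(Y|X=x):
  P(Y|X=0) = (5/8, 3/8), H(Y|X=0) = 0.9544, weight P(X=0) = 2/7
  P(Y|X=1) = (8/11, 3/11), H(Y|X=1) = 0.8454, weight P(X=1) = 11/28
  P(Y|X=2) = (2/3, 1/3), H(Y|X=2) = 0.9183, weight P(X=2) = 9/28
H(Y|X) = 0.9000 bits

H(X) + H(Y|X) = 1.5722 + 0.9000 = 2.4722 bits

Both sides equal 2.4722 bits. ✓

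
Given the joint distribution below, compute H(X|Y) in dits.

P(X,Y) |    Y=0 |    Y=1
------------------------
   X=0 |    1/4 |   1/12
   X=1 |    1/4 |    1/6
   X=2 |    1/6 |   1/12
0.4638 dits

Using the chain rule: H(X|Y) = H(X,Y) - H(Y)

First, compute H(X,Y) = 0.7403 dits

Marginal P(Y) = (2/3, 1/3)
H(Y) = 0.2764 dits

H(X|Y) = H(X,Y) - H(Y) = 0.7403 - 0.2764 = 0.4638 dits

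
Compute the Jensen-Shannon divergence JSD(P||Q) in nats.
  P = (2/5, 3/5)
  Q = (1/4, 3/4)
0.0129 nats

Jensen-Shannon divergence is:
JSD(P||Q) = 0.5 × D_KL(P||M) + 0.5 × D_KL(Q||M)
where M = 0.5 × (P + Q) is the mixture distribution.

M = 0.5 × (2/5, 3/5) + 0.5 × (1/4, 3/4) = (13/40, 27/40)

D_KL(P||M) = 0.0124 nats
D_KL(Q||M) = 0.0134 nats

JSD(P||Q) = 0.5 × 0.0124 + 0.5 × 0.0134 = 0.0129 nats

Unlike KL divergence, JSD is symmetric and bounded: 0 ≤ JSD ≤ log(2).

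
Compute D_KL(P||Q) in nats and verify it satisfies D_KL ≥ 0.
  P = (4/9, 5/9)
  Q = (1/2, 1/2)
0.0062 nats

KL divergence satisfies the Gibbs inequality: D_KL(P||Q) ≥ 0 for all distributions P, Q.

D_KL(P||Q) = Σ p(x) log(p(x)/q(x))
Term by term:
  x=0: 4/9 × log_e[(4/9)/(1/2)] = -0.0523
  x=1: 5/9 × log_e[(5/9)/(1/2)] = 0.0585
D_KL(P||Q) = 0.0062 nats

D_KL(P||Q) = 0.0062 ≥ 0 ✓

This non-negativity is a fundamental property: relative entropy cannot be negative because it measures how different Q is from P.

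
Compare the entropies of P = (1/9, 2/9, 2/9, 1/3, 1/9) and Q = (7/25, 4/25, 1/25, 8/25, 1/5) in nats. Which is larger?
P

Computing entropies in nats:
H(P) = 1.5230
H(Q) = 1.4649

Distribution P has higher entropy.

Intuition: The distribution closer to uniform (more spread out) has higher entropy.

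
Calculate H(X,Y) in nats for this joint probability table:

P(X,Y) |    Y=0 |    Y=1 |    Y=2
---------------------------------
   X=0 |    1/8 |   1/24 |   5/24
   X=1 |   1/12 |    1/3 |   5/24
1.6192 nats

Joint entropy is H(X,Y) = -Σ_{x,y} p(x,y) log p(x,y).

Summing over all non-zero entries:
H(X,Y) = -[1/8·log_e(1/8) + 1/24·log_e(1/24) + 5/24·log_e(5/24) + 1/12·log_e(1/12) + 1/3·log_e(1/3) + 5/24·log_e(5/24)]
H(X,Y) = 1.6192 nats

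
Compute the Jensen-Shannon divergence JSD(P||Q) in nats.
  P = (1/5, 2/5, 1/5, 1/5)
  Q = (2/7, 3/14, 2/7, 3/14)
0.0220 nats

Jensen-Shannon divergence is:
JSD(P||Q) = 0.5 × D_KL(P||M) + 0.5 × D_KL(Q||M)
where M = 0.5 × (P + Q) is the mixture distribution.

M = 0.5 × (1/5, 2/5, 1/5, 1/5) + 0.5 × (2/7, 3/14, 2/7, 3/14) = (0.242857, 0.307143, 0.242857, 0.207143)

D_KL(P||M) = 0.0210 nats
D_KL(Q||M) = 0.0230 nats

JSD(P||Q) = 0.5 × 0.0210 + 0.5 × 0.0230 = 0.0220 nats

Unlike KL divergence, JSD is symmetric and bounded: 0 ≤ JSD ≤ log(2).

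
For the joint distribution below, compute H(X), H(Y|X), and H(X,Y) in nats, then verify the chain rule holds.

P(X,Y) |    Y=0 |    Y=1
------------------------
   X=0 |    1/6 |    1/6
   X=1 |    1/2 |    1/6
H(X,Y) = 1.2425, H(X) = 0.6365, H(Y|X) = 0.6059 (all in nats)

Chain rule: H(X,Y) = H(X) + H(Y|X)

Left side — joint entropy directly:
H(X,Y) = -Σ p(x,y) log p(x,y) = 1.2425 nats

Right side — compute H(Y|X) from the conditional distributions:
P(X) = (1/3, 2/3), so H(X) = 0.6365 nats
H(Y|X) = Σ_x P(X=x) · H(Y|X=x):
  P(Y|X=0) = (1/2, 1/2), H(Y|X=0) = 0.6931, weight P(X=0) = 1/3
  P(Y|X=1) = (3/4, 1/4), H(Y|X=1) = 0.5623, weight P(X=1) = 2/3
H(Y|X) = 0.6059 nats

H(X) + H(Y|X) = 0.6365 + 0.6059 = 1.2425 nats

Both sides equal 1.2425 nats. ✓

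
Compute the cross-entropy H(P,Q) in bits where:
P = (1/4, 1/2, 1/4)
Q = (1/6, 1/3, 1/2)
1.6887 bits

Cross-entropy: H(P,Q) = -Σ p(x) log q(x)

Alternatively: H(P,Q) = H(P) + D_KL(P||Q)
H(P) = 1.5000 bits
D_KL(P||Q) = 0.1887 bits

H(P,Q) = 1.5000 + 0.1887 = 1.6887 bits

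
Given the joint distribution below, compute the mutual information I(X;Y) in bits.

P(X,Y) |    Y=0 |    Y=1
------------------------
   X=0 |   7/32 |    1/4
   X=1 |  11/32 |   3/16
0.0238 bits

Mutual information: I(X;Y) = H(X) + H(Y) - H(X,Y)

Marginals:
P(X) = (15/32, 17/32), H(X) = 0.9972 bits
P(Y) = (9/16, 7/16), H(Y) = 0.9887 bits

Joint entropy: H(X,Y) = 1.9620 bits

I(X;Y) = 0.9972 + 0.9887 - 1.9620 = 0.0238 bits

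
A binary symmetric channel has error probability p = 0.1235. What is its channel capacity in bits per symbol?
0.4607 bits

For a binary symmetric channel (BSC) with error probability p:
Capacity C = 1 - H(p) bits per symbol

where H(p) = -p log₂(p) - (1-p) log₂(1-p) is the binary entropy function.

H(0.1235) = 0.5393 bits
C = 1 - 0.5393 = 0.4607 bits per symbol

This means we can reliably transmit up to 0.4607 bits of information per channel use.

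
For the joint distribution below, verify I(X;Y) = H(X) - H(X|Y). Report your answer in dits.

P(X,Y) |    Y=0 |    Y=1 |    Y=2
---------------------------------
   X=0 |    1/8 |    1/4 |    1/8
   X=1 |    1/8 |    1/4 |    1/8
I(X;Y) = 0.0000 dits

Mutual information has multiple equivalent forms:
- I(X;Y) = H(X) - H(X|Y)
- I(X;Y) = H(Y) - H(Y|X)
- I(X;Y) = H(X) + H(Y) - H(X,Y)

Computing all quantities:
H(X) = 0.3010, H(Y) = 0.4515, H(X,Y) = 0.7526
H(X|Y) = 0.3010, H(Y|X) = 0.4515

Verification:
H(X) - H(X|Y) = 0.3010 - 0.3010 = 0.0000
H(Y) - H(Y|X) = 0.4515 - 0.4515 = 0.0000
H(X) + H(Y) - H(X,Y) = 0.3010 + 0.4515 - 0.7526 = 0.0000

All forms give I(X;Y) = 0.0000 dits. ✓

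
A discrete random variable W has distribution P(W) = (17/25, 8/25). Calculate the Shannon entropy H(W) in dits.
0.2722 dits

Shannon entropy is H(X) = -Σ p(x) log p(x).

For P = (17/25, 8/25):
H = -17/25 × log_10(17/25) -8/25 × log_10(8/25)
H = 0.2722 dits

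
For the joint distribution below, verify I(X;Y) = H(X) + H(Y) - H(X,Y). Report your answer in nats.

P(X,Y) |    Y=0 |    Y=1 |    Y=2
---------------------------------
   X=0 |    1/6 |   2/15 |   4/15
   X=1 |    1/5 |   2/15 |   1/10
I(X;Y) = 0.0319 nats

Mutual information has multiple equivalent forms:
- I(X;Y) = H(X) - H(X|Y)
- I(X;Y) = H(Y) - H(Y|X)
- I(X;Y) = H(X) + H(Y) - H(X,Y)

Computing all quantities:
H(X) = 0.6842, H(Y) = 1.0882, H(X,Y) = 1.7405
H(X|Y) = 0.6523, H(Y|X) = 1.0563

Verification:
H(X) - H(X|Y) = 0.6842 - 0.6523 = 0.0319
H(Y) - H(Y|X) = 1.0882 - 1.0563 = 0.0319
H(X) + H(Y) - H(X,Y) = 0.6842 + 1.0882 - 1.7405 = 0.0319

All forms give I(X;Y) = 0.0319 nats. ✓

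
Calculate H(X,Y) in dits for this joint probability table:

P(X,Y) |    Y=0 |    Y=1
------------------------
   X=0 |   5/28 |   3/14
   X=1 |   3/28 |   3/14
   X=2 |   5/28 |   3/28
0.7618 dits

Joint entropy is H(X,Y) = -Σ_{x,y} p(x,y) log p(x,y).

Summing over all non-zero entries:
H(X,Y) = -[5/28·log_10(5/28) + 3/14·log_10(3/14) + 3/28·log_10(3/28) + 3/14·log_10(3/14) + 5/28·log_10(5/28) + 3/28·log_10(3/28)]
H(X,Y) = 0.7618 dits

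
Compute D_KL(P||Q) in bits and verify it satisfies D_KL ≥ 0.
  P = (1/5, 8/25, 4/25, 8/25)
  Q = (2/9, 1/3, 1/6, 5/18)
0.0067 bits

KL divergence satisfies the Gibbs inequality: D_KL(P||Q) ≥ 0 for all distributions P, Q.

D_KL(P||Q) = Σ p(x) log(p(x)/q(x))
Term by term:
  x=0: 1/5 × log_2[(1/5)/(2/9)] = -0.0304
  x=1: 8/25 × log_2[(8/25)/(1/3)] = -0.0188
  x=2: 4/25 × log_2[(4/25)/(1/6)] = -0.0094
  x=3: 8/25 × log_2[(8/25)/(5/18)] = 0.0653
D_KL(P||Q) = 0.0067 bits

D_KL(P||Q) = 0.0067 ≥ 0 ✓

This non-negativity is a fundamental property: relative entropy cannot be negative because it measures how different Q is from P.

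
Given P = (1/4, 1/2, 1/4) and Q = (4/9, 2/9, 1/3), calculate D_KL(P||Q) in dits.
0.0824 dits

KL divergence: D_KL(P||Q) = Σ p(x) log(p(x)/q(x))

Computing term by term:
  x=0: 1/4 × log_10[(1/4)/(4/9)] = 1/4 × -0.2499 = -0.0625
  x=1: 1/2 × log_10[(1/2)/(2/9)] = 1/2 × 0.3522 = 0.1761
  x=2: 1/4 × log_10[(1/4)/(1/3)] = 1/4 × -0.1249 = -0.0312

D_KL(P||Q) = 0.0824 dits

Note: KL divergence is always non-negative and equals 0 iff P = Q.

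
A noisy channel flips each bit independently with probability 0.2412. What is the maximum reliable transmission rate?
0.2030 bits

For a binary symmetric channel (BSC) with error probability p:
Capacity C = 1 - H(p) bits per symbol

where H(p) = -p log₂(p) - (1-p) log₂(1-p) is the binary entropy function.

H(0.2412) = 0.7970 bits
C = 1 - 0.7970 = 0.2030 bits per symbol

This means we can reliably transmit up to 0.2030 bits of information per channel use.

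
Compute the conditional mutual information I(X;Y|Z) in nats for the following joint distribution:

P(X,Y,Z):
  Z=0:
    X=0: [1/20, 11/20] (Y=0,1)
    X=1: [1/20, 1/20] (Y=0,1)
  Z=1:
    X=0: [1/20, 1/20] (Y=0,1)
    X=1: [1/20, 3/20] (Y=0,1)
0.0548 nats

Conditional mutual information: I(X;Y|Z) = H(X|Z) + H(Y|Z) - H(X,Y|Z)

H(Z) = 0.6109
H(X,Z) = 1.0889 → H(X|Z) = 0.4780
H(Y,Z) = 1.0889 → H(Y|Z) = 0.4780
H(X,Y,Z) = 1.5121 → H(X,Y|Z) = 0.9012

I(X;Y|Z) = 0.4780 + 0.4780 - 0.9012 = 0.0548 nats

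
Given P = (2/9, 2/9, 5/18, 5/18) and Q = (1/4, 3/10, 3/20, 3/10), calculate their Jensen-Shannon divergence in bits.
0.0191 bits

Jensen-Shannon divergence is:
JSD(P||Q) = 0.5 × D_KL(P||M) + 0.5 × D_KL(Q||M)
where M = 0.5 × (P + Q) is the mixture distribution.

M = 0.5 × (2/9, 2/9, 5/18, 5/18) + 0.5 × (1/4, 3/10, 3/20, 3/10) = (0.236111, 0.261111, 0.213889, 0.288889)

D_KL(P||M) = 0.0179 bits
D_KL(Q||M) = 0.0203 bits

JSD(P||Q) = 0.5 × 0.0179 + 0.5 × 0.0203 = 0.0191 bits

Unlike KL divergence, JSD is symmetric and bounded: 0 ≤ JSD ≤ log(2).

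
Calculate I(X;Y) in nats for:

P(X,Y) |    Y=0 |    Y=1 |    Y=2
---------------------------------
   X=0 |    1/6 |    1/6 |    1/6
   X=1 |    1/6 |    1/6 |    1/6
0.0000 nats

Mutual information: I(X;Y) = H(X) + H(Y) - H(X,Y)

Marginals:
P(X) = (1/2, 1/2), H(X) = 0.6931 nats
P(Y) = (1/3, 1/3, 1/3), H(Y) = 1.0986 nats

Joint entropy: H(X,Y) = 1.7918 nats

I(X;Y) = 0.6931 + 1.0986 - 1.7918 = 0.0000 nats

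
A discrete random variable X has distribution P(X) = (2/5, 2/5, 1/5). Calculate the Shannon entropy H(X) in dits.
0.4581 dits

Shannon entropy is H(X) = -Σ p(x) log p(x).

For P = (2/5, 2/5, 1/5):
H = -2/5 × log_10(2/5) -2/5 × log_10(2/5) -1/5 × log_10(1/5)
H = 0.4581 dits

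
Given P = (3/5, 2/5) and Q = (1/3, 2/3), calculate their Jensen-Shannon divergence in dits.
0.0157 dits

Jensen-Shannon divergence is:
JSD(P||Q) = 0.5 × D_KL(P||M) + 0.5 × D_KL(Q||M)
where M = 0.5 × (P + Q) is the mixture distribution.

M = 0.5 × (3/5, 2/5) + 0.5 × (1/3, 2/3) = (7/15, 8/15)

D_KL(P||M) = 0.0155 dits
D_KL(Q||M) = 0.0159 dits

JSD(P||Q) = 0.5 × 0.0155 + 0.5 × 0.0159 = 0.0157 dits

Unlike KL divergence, JSD is symmetric and bounded: 0 ≤ JSD ≤ log(2).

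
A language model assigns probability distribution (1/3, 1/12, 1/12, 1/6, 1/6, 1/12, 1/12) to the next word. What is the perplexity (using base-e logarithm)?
6.0000

Perplexity is e^H (or exp(H) for natural log).

First, H = -Σ p log p = 1.7918 nats
Perplexity = e^1.7918 = 6.0000

Interpretation: The model's uncertainty is equivalent to choosing uniformly among 6.0 options.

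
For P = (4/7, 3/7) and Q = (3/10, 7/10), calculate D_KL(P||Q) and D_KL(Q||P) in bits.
D_KL(P||Q) = 0.2279, D_KL(Q||P) = 0.2166

KL divergence is not symmetric: D_KL(P||Q) ≠ D_KL(Q||P) in general.

D_KL(P||Q) = 0.2279 bits
D_KL(Q||P) = 0.2166 bits

No, they are not equal!

This asymmetry is why KL divergence is not a true distance metric.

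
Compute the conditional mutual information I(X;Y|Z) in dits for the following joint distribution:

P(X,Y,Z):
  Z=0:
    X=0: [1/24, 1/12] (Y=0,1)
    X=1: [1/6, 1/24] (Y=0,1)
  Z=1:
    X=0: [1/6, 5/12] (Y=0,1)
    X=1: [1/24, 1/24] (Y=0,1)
0.0191 dits

Conditional mutual information: I(X;Y|Z) = H(X|Z) + H(Y|Z) - H(X,Y|Z)

H(Z) = 0.2764
H(X,Z) = 0.4813 → H(X|Z) = 0.2049
H(Y,Z) = 0.5520 → H(Y|Z) = 0.2756
H(X,Y,Z) = 0.7378 → H(X,Y|Z) = 0.4613

I(X;Y|Z) = 0.2049 + 0.2756 - 0.4613 = 0.0191 dits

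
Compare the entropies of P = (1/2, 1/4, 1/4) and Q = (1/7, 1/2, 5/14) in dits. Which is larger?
P

Computing entropies in dits:
H(P) = 0.4515
H(Q) = 0.4309

Distribution P has higher entropy.

Intuition: The distribution closer to uniform (more spread out) has higher entropy.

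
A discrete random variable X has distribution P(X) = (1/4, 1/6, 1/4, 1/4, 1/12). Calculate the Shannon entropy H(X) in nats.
1.5454 nats

Shannon entropy is H(X) = -Σ p(x) log p(x).

For P = (1/4, 1/6, 1/4, 1/4, 1/12):
H = -1/4 × log_e(1/4) -1/6 × log_e(1/6) -1/4 × log_e(1/4) -1/4 × log_e(1/4) -1/12 × log_e(1/12)
H = 1.5454 nats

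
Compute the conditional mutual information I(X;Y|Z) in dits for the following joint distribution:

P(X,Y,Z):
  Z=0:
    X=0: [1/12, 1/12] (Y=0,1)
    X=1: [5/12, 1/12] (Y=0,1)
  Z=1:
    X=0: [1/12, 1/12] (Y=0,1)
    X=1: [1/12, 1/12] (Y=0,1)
0.0148 dits

Conditional mutual information: I(X;Y|Z) = H(X|Z) + H(Y|Z) - H(X,Y|Z)

H(Z) = 0.2764
H(X,Z) = 0.5396 → H(X|Z) = 0.2632
H(Y,Z) = 0.5396 → H(Y|Z) = 0.2632
H(X,Y,Z) = 0.7879 → H(X,Y|Z) = 0.5115

I(X;Y|Z) = 0.2632 + 0.2632 - 0.5115 = 0.0148 dits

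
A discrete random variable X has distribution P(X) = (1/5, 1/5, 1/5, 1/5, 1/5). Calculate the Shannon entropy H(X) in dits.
0.6990 dits

Shannon entropy is H(X) = -Σ p(x) log p(x).

For P = (1/5, 1/5, 1/5, 1/5, 1/5):
H = -1/5 × log_10(1/5) -1/5 × log_10(1/5) -1/5 × log_10(1/5) -1/5 × log_10(1/5) -1/5 × log_10(1/5)
H = 0.6990 dits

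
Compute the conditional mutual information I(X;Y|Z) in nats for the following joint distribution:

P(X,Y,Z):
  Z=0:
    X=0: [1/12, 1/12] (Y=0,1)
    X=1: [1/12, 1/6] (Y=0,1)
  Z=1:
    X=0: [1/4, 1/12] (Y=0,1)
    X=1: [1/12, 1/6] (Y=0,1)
0.0576 nats

Conditional mutual information: I(X;Y|Z) = H(X|Z) + H(Y|Z) - H(X,Y|Z)

H(Z) = 0.6792
H(X,Z) = 1.3580 → H(X|Z) = 0.6788
H(Y,Z) = 1.3580 → H(Y|Z) = 0.6788
H(X,Y,Z) = 1.9792 → H(X,Y|Z) = 1.3000

I(X;Y|Z) = 0.6788 + 0.6788 - 1.3000 = 0.0576 nats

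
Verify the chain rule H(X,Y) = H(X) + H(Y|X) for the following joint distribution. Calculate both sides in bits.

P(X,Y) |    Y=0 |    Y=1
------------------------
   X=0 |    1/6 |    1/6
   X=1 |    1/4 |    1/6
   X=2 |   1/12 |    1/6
H(X,Y) = 2.5221, H(X) = 1.5546, H(Y|X) = 0.9675 (all in bits)

Chain rule: H(X,Y) = H(X) + H(Y|X)

Left side — joint entropy directly:
H(X,Y) = -Σ p(x,y) log p(x,y) = 2.5221 bits

Right side — compute H(Y|X) from the conditional distributions:
P(X) = (1/3, 5/12, 1/4), so H(X) = 1.5546 bits
H(Y|X) = Σ_x P(X=x) · H(Y|X=x):
  P(Y|X=0) = (1/2, 1/2), H(Y|X=0) = 1.0000, weight P(X=0) = 1/3
  P(Y|X=1) = (3/5, 2/5), H(Y|X=1) = 0.9710, weight P(X=1) = 5/12
  P(Y|X=2) = (1/3, 2/3), H(Y|X=2) = 0.9183, weight P(X=2) = 1/4
H(Y|X) = 0.9675 bits

H(X) + H(Y|X) = 1.5546 + 0.9675 = 2.5221 bits

Both sides equal 2.5221 bits. ✓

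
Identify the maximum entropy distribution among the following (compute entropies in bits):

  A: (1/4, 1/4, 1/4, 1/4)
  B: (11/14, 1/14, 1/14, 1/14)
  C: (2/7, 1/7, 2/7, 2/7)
A

For a discrete distribution over n outcomes, entropy is maximized by the uniform distribution.

Computing entropies:
H(A) = 2.0000 bits
H(B) = 1.0892 bits
H(C) = 1.9502 bits

The uniform distribution (where all probabilities equal 1/4) achieves the maximum entropy of log_2(4) = 2.0000 bits.

Distribution A has the highest entropy.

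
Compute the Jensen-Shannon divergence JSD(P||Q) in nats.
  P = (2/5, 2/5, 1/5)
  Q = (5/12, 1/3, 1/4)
0.0030 nats

Jensen-Shannon divergence is:
JSD(P||Q) = 0.5 × D_KL(P||M) + 0.5 × D_KL(Q||M)
where M = 0.5 × (P + Q) is the mixture distribution.

M = 0.5 × (2/5, 2/5, 1/5) + 0.5 × (5/12, 1/3, 1/4) = (0.408333, 11/30, 9/40)

D_KL(P||M) = 0.0030 nats
D_KL(Q||M) = 0.0030 nats

JSD(P||Q) = 0.5 × 0.0030 + 0.5 × 0.0030 = 0.0030 nats

Unlike KL divergence, JSD is symmetric and bounded: 0 ≤ JSD ≤ log(2).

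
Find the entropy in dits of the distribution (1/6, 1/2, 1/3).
0.4392 dits

Shannon entropy is H(X) = -Σ p(x) log p(x).

For P = (1/6, 1/2, 1/3):
H = -1/6 × log_10(1/6) -1/2 × log_10(1/2) -1/3 × log_10(1/3)
H = 0.4392 dits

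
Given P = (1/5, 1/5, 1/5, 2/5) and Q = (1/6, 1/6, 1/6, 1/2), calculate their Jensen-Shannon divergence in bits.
0.0073 bits

Jensen-Shannon divergence is:
JSD(P||Q) = 0.5 × D_KL(P||M) + 0.5 × D_KL(Q||M)
where M = 0.5 × (P + Q) is the mixture distribution.

M = 0.5 × (1/5, 1/5, 1/5, 2/5) + 0.5 × (1/6, 1/6, 1/6, 1/2) = (0.183333, 0.183333, 0.183333, 9/20)

D_KL(P||M) = 0.0073 bits
D_KL(Q||M) = 0.0072 bits

JSD(P||Q) = 0.5 × 0.0073 + 0.5 × 0.0072 = 0.0073 bits

Unlike KL divergence, JSD is symmetric and bounded: 0 ≤ JSD ≤ log(2).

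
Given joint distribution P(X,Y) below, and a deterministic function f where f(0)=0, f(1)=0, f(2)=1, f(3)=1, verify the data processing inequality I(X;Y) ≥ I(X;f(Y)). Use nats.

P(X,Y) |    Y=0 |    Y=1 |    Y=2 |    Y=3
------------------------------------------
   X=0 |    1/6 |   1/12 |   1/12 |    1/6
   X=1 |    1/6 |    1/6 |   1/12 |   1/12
I(X;Y) = 0.0283, I(X;f(Y)) = 0.0144, inequality holds: 0.0283 ≥ 0.0144

Data Processing Inequality: For any Markov chain X → Y → Z, we have I(X;Y) ≥ I(X;Z).

Here Z = f(Y) is a deterministic function of Y, forming X → Y → Z.

Original I(X;Y) = 0.0283 nats

After applying f:
P(X,Z) where Z=f(Y):
- P(X,Z=0) = P(X,Y=0) + P(X,Y=1)
- P(X,Z=1) = P(X,Y=2) + P(X,Y=3)

I(X;Z) = I(X;f(Y)) = 0.0144 nats

Verification: 0.0283 ≥ 0.0144 ✓

Information cannot be created by processing; the function f can only lose information about X.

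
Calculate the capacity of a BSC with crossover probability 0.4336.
0.0128 bits

For a binary symmetric channel (BSC) with error probability p:
Capacity C = 1 - H(p) bits per symbol

where H(p) = -p log₂(p) - (1-p) log₂(1-p) is the binary entropy function.

H(0.4336) = 0.9872 bits
C = 1 - 0.9872 = 0.0128 bits per symbol

This means we can reliably transmit up to 0.0128 bits of information per channel use.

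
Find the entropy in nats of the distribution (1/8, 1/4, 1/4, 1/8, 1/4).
1.5596 nats

Shannon entropy is H(X) = -Σ p(x) log p(x).

For P = (1/8, 1/4, 1/4, 1/8, 1/4):
H = -1/8 × log_e(1/8) -1/4 × log_e(1/4) -1/4 × log_e(1/4) -1/8 × log_e(1/8) -1/4 × log_e(1/4)
H = 1.5596 nats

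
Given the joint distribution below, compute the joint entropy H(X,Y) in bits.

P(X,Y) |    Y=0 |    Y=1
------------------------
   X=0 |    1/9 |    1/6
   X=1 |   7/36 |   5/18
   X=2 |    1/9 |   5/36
2.5035 bits

Joint entropy is H(X,Y) = -Σ_{x,y} p(x,y) log p(x,y).

Summing over all non-zero entries:
H(X,Y) = -[1/9·log_2(1/9) + 1/6·log_2(1/6) + 7/36·log_2(7/36) + 5/18·log_2(5/18) + 1/9·log_2(1/9) + 5/36·log_2(5/36)]
H(X,Y) = 2.5035 bits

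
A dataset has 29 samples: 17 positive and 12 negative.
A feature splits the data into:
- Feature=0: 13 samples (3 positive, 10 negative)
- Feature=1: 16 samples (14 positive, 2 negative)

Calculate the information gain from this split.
0.3292 bits

Information Gain = H(Y) - H(Y|Feature)

Before split:
P(positive) = 17/29 = 0.5862
H(Y) = 0.9784 bits

After split:
Feature=0: H = 0.7793 bits (weight = 13/29)
Feature=1: H = 0.5436 bits (weight = 16/29)
H(Y|Feature) = (13/29)×0.7793 + (16/29)×0.5436 = 0.6493 bits

Information Gain = 0.9784 - 0.6493 = 0.3292 bits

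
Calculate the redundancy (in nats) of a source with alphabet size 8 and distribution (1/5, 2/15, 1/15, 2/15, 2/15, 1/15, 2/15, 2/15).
0.0532 nats

Redundancy measures how far a source is from maximum entropy:
R = H_max - H(X)

Maximum entropy for 8 symbols: H_max = log_e(8) = 2.0794 nats
Actual entropy: H(X) = 2.0262 nats
Redundancy: R = 2.0794 - 2.0262 = 0.0532 nats

This redundancy represents potential for compression: the source could be compressed by 0.0532 nats per symbol.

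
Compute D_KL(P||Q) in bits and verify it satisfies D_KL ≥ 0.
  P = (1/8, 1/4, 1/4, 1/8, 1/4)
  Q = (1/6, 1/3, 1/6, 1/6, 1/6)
0.0850 bits

KL divergence satisfies the Gibbs inequality: D_KL(P||Q) ≥ 0 for all distributions P, Q.

D_KL(P||Q) = Σ p(x) log(p(x)/q(x))
Term by term:
  x=0: 1/8 × log_2[(1/8)/(1/6)] = -0.0519
  x=1: 1/4 × log_2[(1/4)/(1/3)] = -0.1038
  x=2: 1/4 × log_2[(1/4)/(1/6)] = 0.1462
  x=3: 1/8 × log_2[(1/8)/(1/6)] = -0.0519
  x=4: 1/4 × log_2[(1/4)/(1/6)] = 0.1462
D_KL(P||Q) = 0.0850 bits

D_KL(P||Q) = 0.0850 ≥ 0 ✓

This non-negativity is a fundamental property: relative entropy cannot be negative because it measures how different Q is from P.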